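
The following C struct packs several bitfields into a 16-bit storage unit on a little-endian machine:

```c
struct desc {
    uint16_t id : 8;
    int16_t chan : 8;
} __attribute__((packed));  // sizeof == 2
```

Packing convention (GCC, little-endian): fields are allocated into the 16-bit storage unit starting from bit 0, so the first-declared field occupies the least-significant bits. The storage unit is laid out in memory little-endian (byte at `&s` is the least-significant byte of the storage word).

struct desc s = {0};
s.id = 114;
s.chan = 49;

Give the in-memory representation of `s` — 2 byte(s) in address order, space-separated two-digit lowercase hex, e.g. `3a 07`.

72 31

id:8 = 114 → 0x72 << 0 → word 0x0072
chan:8 = 49 → 0x31 << 8 → word 0x3172
word = 0x3172 → little-endian bytes:
  [0]=0x72  [1]=0x31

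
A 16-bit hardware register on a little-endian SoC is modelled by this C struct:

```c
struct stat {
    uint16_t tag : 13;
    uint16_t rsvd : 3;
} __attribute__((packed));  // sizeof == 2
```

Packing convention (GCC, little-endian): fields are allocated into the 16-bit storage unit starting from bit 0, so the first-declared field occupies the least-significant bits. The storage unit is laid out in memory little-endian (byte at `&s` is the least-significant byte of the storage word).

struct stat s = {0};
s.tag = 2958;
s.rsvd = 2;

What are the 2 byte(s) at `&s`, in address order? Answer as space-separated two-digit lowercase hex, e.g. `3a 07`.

[0+:13] tag=2958 & 0x1fff = 0xb8e; word=0x0b8e
[13+:3] rsvd=2 & 0x7 = 0x2; word=0x4b8e
word = 0x4b8e → little-endian bytes:
  [0]=0x8e  [1]=0x4b

8e 4b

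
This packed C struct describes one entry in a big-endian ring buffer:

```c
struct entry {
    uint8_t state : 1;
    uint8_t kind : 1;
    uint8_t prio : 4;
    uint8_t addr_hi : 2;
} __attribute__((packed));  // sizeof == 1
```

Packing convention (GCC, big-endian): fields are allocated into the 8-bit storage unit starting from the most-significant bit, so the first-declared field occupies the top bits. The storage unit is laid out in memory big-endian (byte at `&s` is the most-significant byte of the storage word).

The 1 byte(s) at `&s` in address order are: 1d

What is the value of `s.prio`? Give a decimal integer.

[0]=0x1d (big-endian) → word 0x1d
state:1 @ bit 7 → (0x1d>>7)&0x1 = 0x0
kind:1 @ bit 6 → (0x1d>>6)&0x1 = 0x0
prio:4 @ bit 2 → (0x1d>>2)&0xf = 0x7  ←
addr_hi:2 @ bit 0 → (0x1d>>0)&0x3 = 0x1

7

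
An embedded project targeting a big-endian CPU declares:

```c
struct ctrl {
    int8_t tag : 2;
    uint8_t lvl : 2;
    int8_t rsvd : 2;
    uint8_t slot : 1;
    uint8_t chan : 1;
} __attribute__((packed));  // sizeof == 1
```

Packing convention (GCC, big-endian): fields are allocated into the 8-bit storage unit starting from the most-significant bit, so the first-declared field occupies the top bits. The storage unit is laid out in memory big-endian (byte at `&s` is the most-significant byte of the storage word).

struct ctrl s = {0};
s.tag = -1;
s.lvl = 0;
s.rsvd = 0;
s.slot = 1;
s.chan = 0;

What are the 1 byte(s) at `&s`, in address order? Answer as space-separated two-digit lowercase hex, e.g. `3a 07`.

[6+:2] tag=-1 & 0x3 = 0x3; word=0xc0
[4+:2] lvl=0 & 0x3 = 0x0; word=0xc0
[2+:2] rsvd=0 & 0x3 = 0x0; word=0xc0
[1+:1] slot=1 & 0x1 = 0x1; word=0xc2
[0+:1] chan=0 & 0x1 = 0x0; word=0xc2
word = 0xc2 → big-endian bytes:
  [0]=0xc2

c2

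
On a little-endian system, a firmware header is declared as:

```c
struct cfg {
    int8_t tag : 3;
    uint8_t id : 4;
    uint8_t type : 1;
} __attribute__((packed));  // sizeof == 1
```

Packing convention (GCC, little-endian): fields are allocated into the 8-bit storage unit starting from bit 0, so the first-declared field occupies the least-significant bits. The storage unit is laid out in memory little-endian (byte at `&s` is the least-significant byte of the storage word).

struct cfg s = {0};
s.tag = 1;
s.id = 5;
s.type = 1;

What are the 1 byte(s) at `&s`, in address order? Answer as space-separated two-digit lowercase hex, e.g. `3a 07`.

a9

tag (3b) val=1 bits=0x1 at bit 0: 0x01
id (4b) val=5 bits=0x5 at bit 3: 0x29
type (1b) val=1 bits=0x1 at bit 7: 0xa9
word = 0xa9 → little-endian bytes:
  [0]=0xa9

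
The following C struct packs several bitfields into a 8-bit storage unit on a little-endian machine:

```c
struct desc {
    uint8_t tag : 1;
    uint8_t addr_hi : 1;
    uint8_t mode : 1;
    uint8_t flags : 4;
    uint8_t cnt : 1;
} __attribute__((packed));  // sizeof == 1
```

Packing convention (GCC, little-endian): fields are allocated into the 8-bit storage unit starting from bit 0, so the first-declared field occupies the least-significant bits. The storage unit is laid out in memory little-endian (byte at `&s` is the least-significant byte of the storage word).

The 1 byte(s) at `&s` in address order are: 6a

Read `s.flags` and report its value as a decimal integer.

13

[0]=0x6a (little-endian) → word 0x6a
tag:1 @ bit 0 → (0x6a>>0)&0x1 = 0x0
addr_hi:1 @ bit 1 → (0x6a>>1)&0x1 = 0x1
mode:1 @ bit 2 → (0x6a>>2)&0x1 = 0x0
flags:4 @ bit 3 → (0x6a>>3)&0xf = 0xd  ←
cnt:1 @ bit 7 → (0x6a>>7)&0x1 = 0x0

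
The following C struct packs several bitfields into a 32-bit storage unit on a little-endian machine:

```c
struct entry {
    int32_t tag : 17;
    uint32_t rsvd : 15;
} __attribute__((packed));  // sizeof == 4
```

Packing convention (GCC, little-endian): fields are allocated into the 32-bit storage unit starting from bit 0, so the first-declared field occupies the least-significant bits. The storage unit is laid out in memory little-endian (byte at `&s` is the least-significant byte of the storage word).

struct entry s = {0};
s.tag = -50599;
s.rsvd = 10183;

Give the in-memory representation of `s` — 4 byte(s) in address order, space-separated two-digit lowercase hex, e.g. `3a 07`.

[0+:17] tag=-50599 & 0x1ffff = 0x13a59; word=0x00013a59
[17+:15] rsvd=10183 & 0x7fff = 0x27c7; word=0x4f8f3a59
word = 0x4f8f3a59 → little-endian bytes:
  [0]=0x59  [1]=0x3a  [2]=0x8f  [3]=0x4f

59 3a 8f 4f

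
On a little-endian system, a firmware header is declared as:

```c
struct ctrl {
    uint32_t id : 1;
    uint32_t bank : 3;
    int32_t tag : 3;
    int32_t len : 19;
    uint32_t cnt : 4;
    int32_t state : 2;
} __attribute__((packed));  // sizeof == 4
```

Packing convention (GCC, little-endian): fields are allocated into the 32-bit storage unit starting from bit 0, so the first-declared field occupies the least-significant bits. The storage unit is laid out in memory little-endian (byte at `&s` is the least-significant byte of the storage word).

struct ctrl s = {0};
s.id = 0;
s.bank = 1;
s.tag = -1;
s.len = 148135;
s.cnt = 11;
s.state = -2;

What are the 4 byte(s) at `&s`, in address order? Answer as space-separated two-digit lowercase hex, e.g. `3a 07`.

f2 53 21 ad

id (1b) val=0 bits=0x0 at bit 0: 0x00000000
bank (3b) val=1 bits=0x1 at bit 1: 0x00000002
tag (3b) val=-1 bits=0x7 at bit 4: 0x00000072
len (19b) val=148135 bits=0x242a7 at bit 7: 0x012153f2
cnt (4b) val=11 bits=0xb at bit 26: 0x2d2153f2
state (2b) val=-2 bits=0x2 at bit 30: 0xad2153f2
word = 0xad2153f2 → little-endian bytes:
  [0]=0xf2  [1]=0x53  [2]=0x21  [3]=0xad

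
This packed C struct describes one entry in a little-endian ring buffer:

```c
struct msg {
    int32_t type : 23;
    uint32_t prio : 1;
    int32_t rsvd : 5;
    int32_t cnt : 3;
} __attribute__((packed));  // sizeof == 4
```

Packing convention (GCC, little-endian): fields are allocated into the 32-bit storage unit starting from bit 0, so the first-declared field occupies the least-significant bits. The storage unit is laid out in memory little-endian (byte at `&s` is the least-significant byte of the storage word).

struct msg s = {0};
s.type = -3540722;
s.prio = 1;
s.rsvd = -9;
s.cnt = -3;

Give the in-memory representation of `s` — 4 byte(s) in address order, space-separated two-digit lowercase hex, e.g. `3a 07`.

type (23b) val=-3540722 bits=0x49f90e at bit 0: 0x0049f90e
prio (1b) val=1 bits=0x1 at bit 23: 0x00c9f90e
rsvd (5b) val=-9 bits=0x17 at bit 24: 0x17c9f90e
cnt (3b) val=-3 bits=0x5 at bit 29: 0xb7c9f90e
word = 0xb7c9f90e → little-endian bytes:
  [0]=0x0e  [1]=0xf9  [2]=0xc9  [3]=0xb7

0e f9 c9 b7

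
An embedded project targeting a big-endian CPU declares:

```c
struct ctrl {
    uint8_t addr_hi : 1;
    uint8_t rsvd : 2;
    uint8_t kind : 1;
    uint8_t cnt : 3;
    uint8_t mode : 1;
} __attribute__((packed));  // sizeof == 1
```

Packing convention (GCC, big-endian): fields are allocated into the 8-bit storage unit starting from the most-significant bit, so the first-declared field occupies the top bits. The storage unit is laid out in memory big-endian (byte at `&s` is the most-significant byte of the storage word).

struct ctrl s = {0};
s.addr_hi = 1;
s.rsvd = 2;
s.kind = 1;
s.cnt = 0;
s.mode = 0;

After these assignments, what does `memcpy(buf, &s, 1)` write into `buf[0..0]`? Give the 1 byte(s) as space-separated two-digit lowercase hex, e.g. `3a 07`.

addr_hi (1b) val=1 bits=0x1 at bit 7: 0x80
rsvd (2b) val=2 bits=0x2 at bit 5: 0xc0
kind (1b) val=1 bits=0x1 at bit 4: 0xd0
cnt (3b) val=0 bits=0x0 at bit 1: 0xd0
mode (1b) val=0 bits=0x0 at bit 0: 0xd0
word = 0xd0 → big-endian bytes:
  [0]=0xd0

d0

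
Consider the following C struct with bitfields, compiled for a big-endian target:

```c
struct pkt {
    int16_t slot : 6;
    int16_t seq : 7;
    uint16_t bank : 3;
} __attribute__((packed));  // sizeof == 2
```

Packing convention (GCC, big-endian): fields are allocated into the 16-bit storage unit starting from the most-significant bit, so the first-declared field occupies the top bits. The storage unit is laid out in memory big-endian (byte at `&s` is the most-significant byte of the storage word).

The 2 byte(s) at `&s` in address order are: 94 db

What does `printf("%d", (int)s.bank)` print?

3

[0]=0x94 [1]=0xdb (big-endian) → word 0x94db
slot:6 @ bit 10 → (0x94db>>10)&0x3f = 0x25
seq:7 @ bit 3 → (0x94db>>3)&0x7f = 0x1b
bank:3 @ bit 0 → (0x94db>>0)&0x7 = 0x3  ←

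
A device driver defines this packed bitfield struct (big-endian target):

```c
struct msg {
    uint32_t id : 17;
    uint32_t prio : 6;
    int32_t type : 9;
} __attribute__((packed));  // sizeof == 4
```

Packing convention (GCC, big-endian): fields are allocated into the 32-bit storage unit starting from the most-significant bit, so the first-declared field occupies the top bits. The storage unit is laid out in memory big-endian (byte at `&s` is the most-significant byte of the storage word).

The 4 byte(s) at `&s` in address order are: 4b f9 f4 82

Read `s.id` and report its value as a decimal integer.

38899

[0]=0x4b [1]=0xf9 [2]=0xf4 [3]=0x82 (big-endian) → word 0x4bf9f482
id [15+:17] = (word>>15) & 0x1ffff = 38899  ←
prio [9+:6] = (word>>9) & 0x3f = 58
type [0+:9] = (word>>0) & 0x1ff = 130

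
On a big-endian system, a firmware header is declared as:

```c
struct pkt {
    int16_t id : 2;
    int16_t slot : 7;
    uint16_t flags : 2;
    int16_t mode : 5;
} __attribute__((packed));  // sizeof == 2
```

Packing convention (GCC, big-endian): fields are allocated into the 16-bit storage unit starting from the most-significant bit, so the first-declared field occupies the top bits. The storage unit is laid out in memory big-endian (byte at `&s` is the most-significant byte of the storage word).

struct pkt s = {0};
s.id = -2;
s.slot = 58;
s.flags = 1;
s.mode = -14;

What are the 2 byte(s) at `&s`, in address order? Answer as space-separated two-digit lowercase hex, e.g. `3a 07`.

9d 32

id (2b) val=-2 bits=0x2 at bit 14: 0x8000
slot (7b) val=58 bits=0x3a at bit 7: 0x9d00
flags (2b) val=1 bits=0x1 at bit 5: 0x9d20
mode (5b) val=-14 bits=0x12 at bit 0: 0x9d32
word = 0x9d32 → big-endian bytes:
  [0]=0x9d  [1]=0x32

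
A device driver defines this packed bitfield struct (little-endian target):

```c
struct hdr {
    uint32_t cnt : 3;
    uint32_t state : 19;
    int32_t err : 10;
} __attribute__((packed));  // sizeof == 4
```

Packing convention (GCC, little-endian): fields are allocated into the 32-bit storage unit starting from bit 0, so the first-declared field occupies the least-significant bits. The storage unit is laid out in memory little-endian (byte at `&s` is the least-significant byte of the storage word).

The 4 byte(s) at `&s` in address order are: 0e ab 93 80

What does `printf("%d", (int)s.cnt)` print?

6

[0]=0x0e [1]=0xab [2]=0x93 [3]=0x80 (little-endian) → word 0x8093ab0e
cnt:3 @ bit 0 → (0x8093ab0e>>0)&0x7 = 0x6  ←
state:19 @ bit 3 → (0x8093ab0e>>3)&0x7ffff = 0x27561
err:10 @ bit 22 → (0x8093ab0e>>22)&0x3ff = 0x202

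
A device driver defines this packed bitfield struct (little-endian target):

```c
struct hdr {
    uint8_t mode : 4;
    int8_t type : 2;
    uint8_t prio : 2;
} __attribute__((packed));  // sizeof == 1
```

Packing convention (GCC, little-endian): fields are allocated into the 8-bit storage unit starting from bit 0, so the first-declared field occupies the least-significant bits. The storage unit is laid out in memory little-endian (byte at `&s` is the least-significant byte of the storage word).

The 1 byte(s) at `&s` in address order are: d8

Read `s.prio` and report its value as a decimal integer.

[0]=0xd8 (little-endian) → word 0xd8
mode [0+:4] = (word>>0) & 0xf = 8
type [4+:2] = (word>>4) & 0x3 = 1
prio [6+:2] = (word>>6) & 0x3 = 3  ←

3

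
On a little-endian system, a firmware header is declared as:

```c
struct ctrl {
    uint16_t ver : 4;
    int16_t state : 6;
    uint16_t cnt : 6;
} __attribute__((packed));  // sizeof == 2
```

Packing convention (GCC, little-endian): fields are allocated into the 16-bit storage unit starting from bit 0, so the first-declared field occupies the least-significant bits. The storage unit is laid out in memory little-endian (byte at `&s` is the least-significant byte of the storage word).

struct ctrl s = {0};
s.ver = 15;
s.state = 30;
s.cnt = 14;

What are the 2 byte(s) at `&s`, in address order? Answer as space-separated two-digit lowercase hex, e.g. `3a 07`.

ef 39

ver (4b) val=15 bits=0xf at bit 0: 0x000f
state (6b) val=30 bits=0x1e at bit 4: 0x01ef
cnt (6b) val=14 bits=0xe at bit 10: 0x39ef
word = 0x39ef → little-endian bytes:
  [0]=0xef  [1]=0x39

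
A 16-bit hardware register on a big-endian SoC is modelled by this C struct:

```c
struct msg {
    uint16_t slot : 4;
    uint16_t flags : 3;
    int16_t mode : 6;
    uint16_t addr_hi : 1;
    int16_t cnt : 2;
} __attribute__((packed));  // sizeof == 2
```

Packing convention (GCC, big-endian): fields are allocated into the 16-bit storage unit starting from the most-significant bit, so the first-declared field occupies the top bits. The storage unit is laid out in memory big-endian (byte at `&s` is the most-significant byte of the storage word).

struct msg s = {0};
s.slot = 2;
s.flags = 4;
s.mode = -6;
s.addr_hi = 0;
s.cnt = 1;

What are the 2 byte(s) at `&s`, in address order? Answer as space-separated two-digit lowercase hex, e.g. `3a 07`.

slot (4b) val=2 bits=0x2 at bit 12: 0x2000
flags (3b) val=4 bits=0x4 at bit 9: 0x2800
mode (6b) val=-6 bits=0x3a at bit 3: 0x29d0
addr_hi (1b) val=0 bits=0x0 at bit 2: 0x29d0
cnt (2b) val=1 bits=0x1 at bit 0: 0x29d1
word = 0x29d1 → big-endian bytes:
  [0]=0x29  [1]=0xd1

29 d1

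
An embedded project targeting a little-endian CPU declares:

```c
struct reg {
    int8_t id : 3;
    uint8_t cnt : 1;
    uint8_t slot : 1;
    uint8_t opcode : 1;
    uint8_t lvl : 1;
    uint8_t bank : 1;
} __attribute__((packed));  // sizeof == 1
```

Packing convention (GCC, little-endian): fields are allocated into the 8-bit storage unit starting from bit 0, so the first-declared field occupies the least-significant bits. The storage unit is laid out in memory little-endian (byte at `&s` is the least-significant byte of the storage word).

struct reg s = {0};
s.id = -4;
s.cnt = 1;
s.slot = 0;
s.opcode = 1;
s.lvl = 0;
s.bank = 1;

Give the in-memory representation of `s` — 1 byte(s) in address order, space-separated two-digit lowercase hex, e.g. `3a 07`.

[0+:3] id=-4 & 0x7 = 0x4; word=0x04
[3+:1] cnt=1 & 0x1 = 0x1; word=0x0c
[4+:1] slot=0 & 0x1 = 0x0; word=0x0c
[5+:1] opcode=1 & 0x1 = 0x1; word=0x2c
[6+:1] lvl=0 & 0x1 = 0x0; word=0x2c
[7+:1] bank=1 & 0x1 = 0x1; word=0xac
word = 0xac → little-endian bytes:
  [0]=0xac

ac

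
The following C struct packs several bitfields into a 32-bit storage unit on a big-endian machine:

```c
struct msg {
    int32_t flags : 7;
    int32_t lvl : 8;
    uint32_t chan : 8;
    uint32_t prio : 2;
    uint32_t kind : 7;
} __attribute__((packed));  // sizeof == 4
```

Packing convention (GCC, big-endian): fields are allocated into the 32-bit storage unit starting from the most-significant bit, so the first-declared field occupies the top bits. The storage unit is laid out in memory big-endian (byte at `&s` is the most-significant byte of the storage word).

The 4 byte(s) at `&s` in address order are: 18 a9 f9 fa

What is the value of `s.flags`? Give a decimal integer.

12

[0]=0x18 [1]=0xa9 [2]=0xf9 [3]=0xfa (big-endian) → word 0x18a9f9fa
flags:7 @ bit 25 → (0x18a9f9fa>>25)&0x7f = 0xc  ←
lvl:8 @ bit 17 → (0x18a9f9fa>>17)&0xff = 0x54
chan:8 @ bit 9 → (0x18a9f9fa>>9)&0xff = 0xfc
prio:2 @ bit 7 → (0x18a9f9fa>>7)&0x3 = 0x3
kind:7 @ bit 0 → (0x18a9f9fa>>0)&0x7f = 0x7a
flags signed 7b, MSB=0: value = 12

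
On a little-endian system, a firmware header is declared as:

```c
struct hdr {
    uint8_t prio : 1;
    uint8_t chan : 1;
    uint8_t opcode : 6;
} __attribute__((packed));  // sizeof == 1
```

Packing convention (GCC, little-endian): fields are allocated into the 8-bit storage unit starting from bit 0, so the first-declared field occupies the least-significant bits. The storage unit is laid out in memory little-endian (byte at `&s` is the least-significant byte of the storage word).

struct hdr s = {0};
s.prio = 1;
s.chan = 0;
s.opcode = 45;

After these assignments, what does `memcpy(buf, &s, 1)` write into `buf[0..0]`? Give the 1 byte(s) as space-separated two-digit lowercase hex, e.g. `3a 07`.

b5

prio:1 = 1 → 0x1 << 0 → word 0x01
chan:1 = 0 → 0x0 << 1 → word 0x01
opcode:6 = 45 → 0x2d << 2 → word 0xb5
word = 0xb5 → little-endian bytes:
  [0]=0xb5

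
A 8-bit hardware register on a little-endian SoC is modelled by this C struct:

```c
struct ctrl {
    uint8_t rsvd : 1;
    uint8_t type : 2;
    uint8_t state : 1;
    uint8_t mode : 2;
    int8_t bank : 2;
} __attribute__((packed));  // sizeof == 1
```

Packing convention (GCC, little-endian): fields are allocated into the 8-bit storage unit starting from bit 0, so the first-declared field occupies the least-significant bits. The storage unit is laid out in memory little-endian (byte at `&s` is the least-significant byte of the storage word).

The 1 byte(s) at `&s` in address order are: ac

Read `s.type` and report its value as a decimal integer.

[0]=0xac (little-endian) → word 0xac
rsvd [0+:1] = (word>>0) & 0x1 = 0
type [1+:2] = (word>>1) & 0x3 = 2  ←
state [3+:1] = (word>>3) & 0x1 = 1
mode [4+:2] = (word>>4) & 0x3 = 2
bank [6+:2] = (word>>6) & 0x3 = 2

2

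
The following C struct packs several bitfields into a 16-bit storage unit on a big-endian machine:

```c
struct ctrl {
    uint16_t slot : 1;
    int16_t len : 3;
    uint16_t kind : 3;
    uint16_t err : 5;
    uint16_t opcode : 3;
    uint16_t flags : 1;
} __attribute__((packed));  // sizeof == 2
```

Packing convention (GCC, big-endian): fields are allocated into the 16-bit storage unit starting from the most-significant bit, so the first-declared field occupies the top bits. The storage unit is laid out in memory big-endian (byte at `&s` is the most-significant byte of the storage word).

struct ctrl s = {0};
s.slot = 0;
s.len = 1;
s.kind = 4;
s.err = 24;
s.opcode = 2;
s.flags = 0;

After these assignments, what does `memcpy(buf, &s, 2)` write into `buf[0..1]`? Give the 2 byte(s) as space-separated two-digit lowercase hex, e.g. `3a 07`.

19 84

slot (1b) val=0 bits=0x0 at bit 15: 0x0000
len (3b) val=1 bits=0x1 at bit 12: 0x1000
kind (3b) val=4 bits=0x4 at bit 9: 0x1800
err (5b) val=24 bits=0x18 at bit 4: 0x1980
opcode (3b) val=2 bits=0x2 at bit 1: 0x1984
flags (1b) val=0 bits=0x0 at bit 0: 0x1984
word = 0x1984 → big-endian bytes:
  [0]=0x19  [1]=0x84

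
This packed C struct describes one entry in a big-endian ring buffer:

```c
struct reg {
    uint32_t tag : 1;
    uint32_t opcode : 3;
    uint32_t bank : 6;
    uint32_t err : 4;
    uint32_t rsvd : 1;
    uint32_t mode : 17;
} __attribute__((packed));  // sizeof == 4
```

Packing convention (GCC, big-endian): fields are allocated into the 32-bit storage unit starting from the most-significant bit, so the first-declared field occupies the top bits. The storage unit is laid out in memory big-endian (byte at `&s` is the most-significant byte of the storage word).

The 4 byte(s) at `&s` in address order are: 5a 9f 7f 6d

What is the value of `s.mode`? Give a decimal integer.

[0]=0x5a [1]=0x9f [2]=0x7f [3]=0x6d (big-endian) → word 0x5a9f7f6d
tag [31+:1] = (word>>31) & 0x1 = 0
opcode [28+:3] = (word>>28) & 0x7 = 5
bank [22+:6] = (word>>22) & 0x3f = 42
err [18+:4] = (word>>18) & 0xf = 7
rsvd [17+:1] = (word>>17) & 0x1 = 1
mode [0+:17] = (word>>0) & 0x1ffff = 98157  ←

98157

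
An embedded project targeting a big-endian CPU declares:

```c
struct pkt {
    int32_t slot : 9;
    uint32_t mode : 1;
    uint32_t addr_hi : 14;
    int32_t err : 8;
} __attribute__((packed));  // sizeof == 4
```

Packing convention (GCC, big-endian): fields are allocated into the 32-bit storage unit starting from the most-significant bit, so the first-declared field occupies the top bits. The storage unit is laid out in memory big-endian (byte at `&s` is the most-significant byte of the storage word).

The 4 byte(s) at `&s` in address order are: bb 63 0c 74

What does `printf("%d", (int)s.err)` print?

116

[0]=0xbb [1]=0x63 [2]=0x0c [3]=0x74 (big-endian) → word 0xbb630c74
slot:9 @ bit 23 → (0xbb630c74>>23)&0x1ff = 0x176
mode:1 @ bit 22 → (0xbb630c74>>22)&0x1 = 0x1
addr_hi:14 @ bit 8 → (0xbb630c74>>8)&0x3fff = 0x230c
err:8 @ bit 0 → (0xbb630c74>>0)&0xff = 0x74  ←
err signed 8b, MSB=0: value = 116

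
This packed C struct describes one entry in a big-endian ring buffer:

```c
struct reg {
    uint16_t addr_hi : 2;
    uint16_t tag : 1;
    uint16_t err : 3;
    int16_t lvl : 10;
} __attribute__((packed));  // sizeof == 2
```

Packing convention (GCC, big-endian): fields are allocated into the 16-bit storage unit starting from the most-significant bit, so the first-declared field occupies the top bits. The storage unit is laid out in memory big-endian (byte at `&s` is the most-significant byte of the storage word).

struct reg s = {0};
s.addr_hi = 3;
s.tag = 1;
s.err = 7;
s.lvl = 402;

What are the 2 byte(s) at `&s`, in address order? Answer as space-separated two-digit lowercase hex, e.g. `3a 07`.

fd 92

[14+:2] addr_hi=3 & 0x3 = 0x3; word=0xc000
[13+:1] tag=1 & 0x1 = 0x1; word=0xe000
[10+:3] err=7 & 0x7 = 0x7; word=0xfc00
[0+:10] lvl=402 & 0x3ff = 0x192; word=0xfd92
word = 0xfd92 → big-endian bytes:
  [0]=0xfd  [1]=0x92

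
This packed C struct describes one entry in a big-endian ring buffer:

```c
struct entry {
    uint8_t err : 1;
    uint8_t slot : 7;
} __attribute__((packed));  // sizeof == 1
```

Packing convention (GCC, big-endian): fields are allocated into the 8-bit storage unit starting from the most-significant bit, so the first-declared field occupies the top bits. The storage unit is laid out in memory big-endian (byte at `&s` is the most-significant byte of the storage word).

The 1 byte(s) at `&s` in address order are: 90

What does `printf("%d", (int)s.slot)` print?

16

[0]=0x90 (big-endian) → word 0x90
err [7+:1] = (word>>7) & 0x1 = 1
slot [0+:7] = (word>>0) & 0x7f = 16  ←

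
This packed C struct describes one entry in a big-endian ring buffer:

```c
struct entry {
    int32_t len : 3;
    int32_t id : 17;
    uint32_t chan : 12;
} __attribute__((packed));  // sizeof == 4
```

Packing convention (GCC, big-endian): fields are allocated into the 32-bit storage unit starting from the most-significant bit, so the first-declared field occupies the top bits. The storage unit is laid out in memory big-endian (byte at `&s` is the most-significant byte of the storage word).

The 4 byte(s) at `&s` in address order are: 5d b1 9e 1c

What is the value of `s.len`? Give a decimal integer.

2

[0]=0x5d [1]=0xb1 [2]=0x9e [3]=0x1c (big-endian) → word 0x5db19e1c
len:3 @ bit 29 → (0x5db19e1c>>29)&0x7 = 0x2  ←
id:17 @ bit 12 → (0x5db19e1c>>12)&0x1ffff = 0x1db19
chan:12 @ bit 0 → (0x5db19e1c>>0)&0xfff = 0xe1c
len signed 3b, MSB=0: value = 2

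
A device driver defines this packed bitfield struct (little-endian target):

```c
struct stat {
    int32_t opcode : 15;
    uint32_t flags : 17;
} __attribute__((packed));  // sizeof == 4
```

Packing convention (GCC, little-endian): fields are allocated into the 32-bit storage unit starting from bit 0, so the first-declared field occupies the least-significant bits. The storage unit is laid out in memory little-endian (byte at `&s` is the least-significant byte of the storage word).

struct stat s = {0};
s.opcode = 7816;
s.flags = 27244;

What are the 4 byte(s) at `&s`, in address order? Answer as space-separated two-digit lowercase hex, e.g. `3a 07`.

88 1e 36 35

opcode:15 = 7816 → 0x1e88 << 0 → word 0x00001e88
flags:17 = 27244 → 0x6a6c << 15 → word 0x35361e88
word = 0x35361e88 → little-endian bytes:
  [0]=0x88  [1]=0x1e  [2]=0x36  [3]=0x35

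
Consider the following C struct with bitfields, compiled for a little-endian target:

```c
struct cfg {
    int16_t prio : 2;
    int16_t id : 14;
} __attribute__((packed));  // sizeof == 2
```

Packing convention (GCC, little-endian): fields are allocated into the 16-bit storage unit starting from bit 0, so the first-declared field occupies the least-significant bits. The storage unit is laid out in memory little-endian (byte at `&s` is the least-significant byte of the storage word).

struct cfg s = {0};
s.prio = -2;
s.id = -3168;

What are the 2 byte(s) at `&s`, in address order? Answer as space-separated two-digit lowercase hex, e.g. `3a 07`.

prio:2 = -2 → 0x2 << 0 → word 0x0002
id:14 = -3168 → 0x33a0 << 2 → word 0xce82
word = 0xce82 → little-endian bytes:
  [0]=0x82  [1]=0xce

82 ce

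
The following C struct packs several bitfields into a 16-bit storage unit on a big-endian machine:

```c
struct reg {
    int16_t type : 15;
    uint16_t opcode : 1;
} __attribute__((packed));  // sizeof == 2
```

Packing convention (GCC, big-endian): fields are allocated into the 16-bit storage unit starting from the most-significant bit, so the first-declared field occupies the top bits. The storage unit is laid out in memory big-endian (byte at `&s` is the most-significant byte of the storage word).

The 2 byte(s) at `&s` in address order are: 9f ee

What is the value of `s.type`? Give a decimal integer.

-12297

[0]=0x9f [1]=0xee (big-endian) → word 0x9fee
type [1+:15] = (word>>1) & 0x7fff = 20471  ←
opcode [0+:1] = (word>>0) & 0x1 = 0
type signed 15b, MSB=1: 20471 - 32768 = -12297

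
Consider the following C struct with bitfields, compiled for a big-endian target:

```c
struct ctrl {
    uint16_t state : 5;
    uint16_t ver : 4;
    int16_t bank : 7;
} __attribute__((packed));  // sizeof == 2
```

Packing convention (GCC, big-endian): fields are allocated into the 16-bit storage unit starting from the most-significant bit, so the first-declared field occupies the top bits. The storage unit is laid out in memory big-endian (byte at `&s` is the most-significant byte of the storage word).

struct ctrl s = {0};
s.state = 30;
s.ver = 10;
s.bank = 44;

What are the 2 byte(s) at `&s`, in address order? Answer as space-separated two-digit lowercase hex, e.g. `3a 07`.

f5 2c

state:5 = 30 → 0x1e << 11 → word 0xf000
ver:4 = 10 → 0xa << 7 → word 0xf500
bank:7 = 44 → 0x2c << 0 → word 0xf52c
word = 0xf52c → big-endian bytes:
  [0]=0xf5  [1]=0x2c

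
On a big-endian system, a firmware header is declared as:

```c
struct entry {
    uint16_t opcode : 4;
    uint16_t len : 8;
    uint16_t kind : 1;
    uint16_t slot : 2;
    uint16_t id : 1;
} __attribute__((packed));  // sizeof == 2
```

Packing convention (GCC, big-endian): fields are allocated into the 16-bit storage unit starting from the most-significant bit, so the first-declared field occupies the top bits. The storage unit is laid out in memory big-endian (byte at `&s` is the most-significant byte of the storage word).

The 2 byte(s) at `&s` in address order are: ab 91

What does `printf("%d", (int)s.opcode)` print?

[0]=0xab [1]=0x91 (big-endian) → word 0xab91
opcode:4 @ bit 12 → (0xab91>>12)&0xf = 0xa  ←
len:8 @ bit 4 → (0xab91>>4)&0xff = 0xb9
kind:1 @ bit 3 → (0xab91>>3)&0x1 = 0x0
slot:2 @ bit 1 → (0xab91>>1)&0x3 = 0x0
id:1 @ bit 0 → (0xab91>>0)&0x1 = 0x1

10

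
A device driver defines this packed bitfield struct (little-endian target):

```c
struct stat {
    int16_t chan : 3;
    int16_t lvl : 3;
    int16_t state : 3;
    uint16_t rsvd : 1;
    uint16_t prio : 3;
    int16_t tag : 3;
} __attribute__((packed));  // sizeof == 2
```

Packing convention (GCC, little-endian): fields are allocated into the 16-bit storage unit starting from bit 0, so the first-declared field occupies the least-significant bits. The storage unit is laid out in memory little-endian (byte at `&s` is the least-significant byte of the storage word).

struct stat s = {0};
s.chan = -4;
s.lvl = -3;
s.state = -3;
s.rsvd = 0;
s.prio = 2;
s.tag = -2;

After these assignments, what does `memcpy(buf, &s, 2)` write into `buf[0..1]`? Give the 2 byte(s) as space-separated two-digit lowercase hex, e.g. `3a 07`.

chan:3 = -4 → 0x4 << 0 → word 0x0004
lvl:3 = -3 → 0x5 << 3 → word 0x002c
state:3 = -3 → 0x5 << 6 → word 0x016c
rsvd:1 = 0 → 0x0 << 9 → word 0x016c
prio:3 = 2 → 0x2 << 10 → word 0x096c
tag:3 = -2 → 0x6 << 13 → word 0xc96c
word = 0xc96c → little-endian bytes:
  [0]=0x6c  [1]=0xc9

6c c9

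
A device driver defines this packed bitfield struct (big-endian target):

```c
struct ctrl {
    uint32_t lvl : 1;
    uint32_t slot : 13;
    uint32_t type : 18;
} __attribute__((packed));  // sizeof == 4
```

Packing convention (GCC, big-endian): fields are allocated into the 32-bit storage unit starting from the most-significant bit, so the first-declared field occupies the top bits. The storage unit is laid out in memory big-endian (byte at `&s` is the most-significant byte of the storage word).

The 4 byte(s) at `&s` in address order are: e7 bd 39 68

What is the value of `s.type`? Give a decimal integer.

80232

[0]=0xe7 [1]=0xbd [2]=0x39 [3]=0x68 (big-endian) → word 0xe7bd3968
lvl [31+:1] = (word>>31) & 0x1 = 1
slot [18+:13] = (word>>18) & 0x1fff = 6639
type [0+:18] = (word>>0) & 0x3ffff = 80232  ←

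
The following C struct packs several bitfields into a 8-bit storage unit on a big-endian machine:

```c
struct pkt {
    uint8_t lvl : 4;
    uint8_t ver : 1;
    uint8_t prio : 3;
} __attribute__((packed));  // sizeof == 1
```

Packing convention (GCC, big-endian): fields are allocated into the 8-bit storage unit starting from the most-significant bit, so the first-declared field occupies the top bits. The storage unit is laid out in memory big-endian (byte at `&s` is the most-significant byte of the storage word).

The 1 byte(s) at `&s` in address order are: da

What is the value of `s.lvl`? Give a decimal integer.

[0]=0xda (big-endian) → word 0xda
lvl:4 @ bit 4 → (0xda>>4)&0xf = 0xd  ←
ver:1 @ bit 3 → (0xda>>3)&0x1 = 0x1
prio:3 @ bit 0 → (0xda>>0)&0x7 = 0x2

13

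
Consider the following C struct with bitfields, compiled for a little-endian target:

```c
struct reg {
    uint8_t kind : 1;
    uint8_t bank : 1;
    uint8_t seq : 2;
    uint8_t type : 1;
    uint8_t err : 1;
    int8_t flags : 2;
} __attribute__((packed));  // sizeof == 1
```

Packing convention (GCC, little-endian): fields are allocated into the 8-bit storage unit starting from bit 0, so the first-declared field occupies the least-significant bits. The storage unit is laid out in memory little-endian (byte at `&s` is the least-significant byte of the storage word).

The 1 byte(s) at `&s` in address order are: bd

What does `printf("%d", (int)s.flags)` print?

[0]=0xbd (little-endian) → word 0xbd
kind [0+:1] = (word>>0) & 0x1 = 1
bank [1+:1] = (word>>1) & 0x1 = 0
seq [2+:2] = (word>>2) & 0x3 = 3
type [4+:1] = (word>>4) & 0x1 = 1
err [5+:1] = (word>>5) & 0x1 = 1
flags [6+:2] = (word>>6) & 0x3 = 2  ←
flags signed 2b, MSB=1: 2 - 4 = -2

-2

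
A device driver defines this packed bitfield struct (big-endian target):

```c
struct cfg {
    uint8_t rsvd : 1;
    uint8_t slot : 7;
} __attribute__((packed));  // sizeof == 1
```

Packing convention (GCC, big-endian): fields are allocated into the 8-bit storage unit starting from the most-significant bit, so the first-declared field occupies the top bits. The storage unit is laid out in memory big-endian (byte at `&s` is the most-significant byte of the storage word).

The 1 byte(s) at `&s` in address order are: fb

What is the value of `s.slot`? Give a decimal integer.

123

[0]=0xfb (big-endian) → word 0xfb
rsvd [7+:1] = (word>>7) & 0x1 = 1
slot [0+:7] = (word>>0) & 0x7f = 123  ←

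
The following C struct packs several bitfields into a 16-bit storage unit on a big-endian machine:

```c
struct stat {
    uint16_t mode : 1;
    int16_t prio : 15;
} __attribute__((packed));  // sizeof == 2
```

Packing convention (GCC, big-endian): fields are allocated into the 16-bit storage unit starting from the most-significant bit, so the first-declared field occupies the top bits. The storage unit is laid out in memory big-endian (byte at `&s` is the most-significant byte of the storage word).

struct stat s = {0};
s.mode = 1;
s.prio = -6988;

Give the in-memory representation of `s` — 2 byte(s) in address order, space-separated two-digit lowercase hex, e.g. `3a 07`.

e4 b4

mode:1 = 1 → 0x1 << 15 → word 0x8000
prio:15 = -6988 → 0x64b4 << 0 → word 0xe4b4
word = 0xe4b4 → big-endian bytes:
  [0]=0xe4  [1]=0xb4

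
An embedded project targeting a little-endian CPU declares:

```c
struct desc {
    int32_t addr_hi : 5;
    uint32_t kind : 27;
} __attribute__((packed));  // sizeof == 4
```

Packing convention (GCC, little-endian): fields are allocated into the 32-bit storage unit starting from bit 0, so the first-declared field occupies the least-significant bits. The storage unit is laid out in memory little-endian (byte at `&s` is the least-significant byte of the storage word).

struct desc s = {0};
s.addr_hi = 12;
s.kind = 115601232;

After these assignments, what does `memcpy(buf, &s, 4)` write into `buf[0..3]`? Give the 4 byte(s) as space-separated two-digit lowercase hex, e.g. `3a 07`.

[0+:5] addr_hi=12 & 0x1f = 0xc; word=0x0000000c
[5+:27] kind=115601232 & 0x7ffffff = 0x6e3ef50; word=0xdc7dea0c
word = 0xdc7dea0c → little-endian bytes:
  [0]=0x0c  [1]=0xea  [2]=0x7d  [3]=0xdc

0c ea 7d dc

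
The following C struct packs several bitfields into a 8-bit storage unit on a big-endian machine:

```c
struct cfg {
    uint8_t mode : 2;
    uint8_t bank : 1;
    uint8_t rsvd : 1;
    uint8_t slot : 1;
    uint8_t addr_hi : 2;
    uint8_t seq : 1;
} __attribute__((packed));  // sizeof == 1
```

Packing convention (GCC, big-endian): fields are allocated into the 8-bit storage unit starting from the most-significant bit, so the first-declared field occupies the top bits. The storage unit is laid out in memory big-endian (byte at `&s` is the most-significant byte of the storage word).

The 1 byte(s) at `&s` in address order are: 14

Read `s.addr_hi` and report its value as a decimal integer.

2

[0]=0x14 (big-endian) → word 0x14
mode:2 @ bit 6 → (0x14>>6)&0x3 = 0x0
bank:1 @ bit 5 → (0x14>>5)&0x1 = 0x0
rsvd:1 @ bit 4 → (0x14>>4)&0x1 = 0x1
slot:1 @ bit 3 → (0x14>>3)&0x1 = 0x0
addr_hi:2 @ bit 1 → (0x14>>1)&0x3 = 0x2  ←
seq:1 @ bit 0 → (0x14>>0)&0x1 = 0x0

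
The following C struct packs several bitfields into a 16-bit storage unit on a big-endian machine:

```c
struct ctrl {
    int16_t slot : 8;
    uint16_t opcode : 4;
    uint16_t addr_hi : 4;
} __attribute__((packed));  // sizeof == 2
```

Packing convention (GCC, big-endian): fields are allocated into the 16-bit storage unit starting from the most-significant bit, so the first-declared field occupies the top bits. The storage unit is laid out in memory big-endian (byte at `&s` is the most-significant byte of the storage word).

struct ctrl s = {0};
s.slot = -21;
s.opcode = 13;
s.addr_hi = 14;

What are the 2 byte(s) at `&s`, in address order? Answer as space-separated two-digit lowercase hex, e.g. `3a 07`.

slot:8 = -21 → 0xeb << 8 → word 0xeb00
opcode:4 = 13 → 0xd << 4 → word 0xebd0
addr_hi:4 = 14 → 0xe << 0 → word 0xebde
word = 0xebde → big-endian bytes:
  [0]=0xeb  [1]=0xde

eb de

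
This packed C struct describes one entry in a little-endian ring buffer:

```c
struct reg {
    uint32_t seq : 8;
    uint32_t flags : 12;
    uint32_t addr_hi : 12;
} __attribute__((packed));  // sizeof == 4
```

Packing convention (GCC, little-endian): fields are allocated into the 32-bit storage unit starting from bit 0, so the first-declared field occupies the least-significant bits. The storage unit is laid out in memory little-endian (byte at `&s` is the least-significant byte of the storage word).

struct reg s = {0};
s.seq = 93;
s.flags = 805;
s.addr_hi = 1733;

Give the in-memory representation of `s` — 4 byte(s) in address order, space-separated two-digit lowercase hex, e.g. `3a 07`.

5d 25 53 6c

seq:8 = 93 → 0x5d << 0 → word 0x0000005d
flags:12 = 805 → 0x325 << 8 → word 0x0003255d
addr_hi:12 = 1733 → 0x6c5 << 20 → word 0x6c53255d
word = 0x6c53255d → little-endian bytes:
  [0]=0x5d  [1]=0x25  [2]=0x53  [3]=0x6c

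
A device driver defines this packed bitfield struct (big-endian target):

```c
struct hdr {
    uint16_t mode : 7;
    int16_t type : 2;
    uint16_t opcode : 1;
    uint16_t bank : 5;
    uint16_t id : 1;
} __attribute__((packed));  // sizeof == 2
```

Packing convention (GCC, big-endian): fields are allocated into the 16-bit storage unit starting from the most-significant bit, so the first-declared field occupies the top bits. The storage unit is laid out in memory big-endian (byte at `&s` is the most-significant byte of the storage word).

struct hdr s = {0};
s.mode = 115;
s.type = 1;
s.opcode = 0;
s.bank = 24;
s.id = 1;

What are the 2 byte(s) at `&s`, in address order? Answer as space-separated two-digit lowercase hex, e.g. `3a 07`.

mode (7b) val=115 bits=0x73 at bit 9: 0xe600
type (2b) val=1 bits=0x1 at bit 7: 0xe680
opcode (1b) val=0 bits=0x0 at bit 6: 0xe680
bank (5b) val=24 bits=0x18 at bit 1: 0xe6b0
id (1b) val=1 bits=0x1 at bit 0: 0xe6b1
word = 0xe6b1 → big-endian bytes:
  [0]=0xe6  [1]=0xb1

e6 b1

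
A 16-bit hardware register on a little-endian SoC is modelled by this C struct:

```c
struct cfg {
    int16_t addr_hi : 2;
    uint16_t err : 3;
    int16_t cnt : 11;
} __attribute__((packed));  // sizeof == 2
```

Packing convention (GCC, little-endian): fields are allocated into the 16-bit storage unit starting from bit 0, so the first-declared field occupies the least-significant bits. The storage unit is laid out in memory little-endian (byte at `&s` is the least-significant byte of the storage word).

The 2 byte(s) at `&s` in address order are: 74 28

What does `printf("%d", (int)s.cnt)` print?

[0]=0x74 [1]=0x28 (little-endian) → word 0x2874
addr_hi [0+:2] = (word>>0) & 0x3 = 0
err [2+:3] = (word>>2) & 0x7 = 5
cnt [5+:11] = (word>>5) & 0x7ff = 323  ←
cnt signed 11b, MSB=0: value = 323

323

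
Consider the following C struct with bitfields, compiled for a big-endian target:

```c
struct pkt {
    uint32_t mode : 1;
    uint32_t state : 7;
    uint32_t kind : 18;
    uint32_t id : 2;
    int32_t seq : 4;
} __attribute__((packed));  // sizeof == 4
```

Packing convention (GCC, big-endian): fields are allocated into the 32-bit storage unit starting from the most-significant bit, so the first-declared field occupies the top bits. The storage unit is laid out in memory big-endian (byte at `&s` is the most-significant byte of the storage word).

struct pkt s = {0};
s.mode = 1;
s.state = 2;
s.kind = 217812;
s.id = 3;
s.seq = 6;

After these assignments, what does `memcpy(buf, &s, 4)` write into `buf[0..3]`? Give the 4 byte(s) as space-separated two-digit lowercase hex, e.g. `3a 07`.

[31+:1] mode=1 & 0x1 = 0x1; word=0x80000000
[24+:7] state=2 & 0x7f = 0x2; word=0x82000000
[6+:18] kind=217812 & 0x3ffff = 0x352d4; word=0x82d4b500
[4+:2] id=3 & 0x3 = 0x3; word=0x82d4b530
[0+:4] seq=6 & 0xf = 0x6; word=0x82d4b536
word = 0x82d4b536 → big-endian bytes:
  [0]=0x82  [1]=0xd4  [2]=0xb5  [3]=0x36

82 d4 b5 36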